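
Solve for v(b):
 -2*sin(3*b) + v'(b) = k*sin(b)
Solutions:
 v(b) = C1 - k*cos(b) - 2*cos(3*b)/3


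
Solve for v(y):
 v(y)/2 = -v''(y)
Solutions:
 v(y) = C1*sin(sqrt(2)*y/2) + C2*cos(sqrt(2)*y/2)


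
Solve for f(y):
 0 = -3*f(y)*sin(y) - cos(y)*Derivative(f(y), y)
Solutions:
 f(y) = C1*cos(y)^3


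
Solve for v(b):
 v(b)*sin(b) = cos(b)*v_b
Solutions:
 v(b) = C1/cos(b)


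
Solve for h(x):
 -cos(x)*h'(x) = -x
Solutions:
 h(x) = C1 + Integral(x/cos(x), x)


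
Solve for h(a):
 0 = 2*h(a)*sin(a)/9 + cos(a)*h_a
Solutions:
 h(a) = C1*cos(a)^(2/9)


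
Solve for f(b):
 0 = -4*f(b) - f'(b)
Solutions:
 f(b) = C1*exp(-4*b)


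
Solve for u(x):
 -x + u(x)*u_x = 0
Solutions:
 u(x) = -sqrt(C1 + x^2)
 u(x) = sqrt(C1 + x^2)


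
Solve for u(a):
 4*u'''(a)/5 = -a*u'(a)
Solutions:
 u(a) = C1 + Integral(C2*airyai(-10^(1/3)*a/2) + C3*airybi(-10^(1/3)*a/2), a)


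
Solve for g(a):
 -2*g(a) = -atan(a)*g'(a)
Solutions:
 g(a) = C1*exp(2*Integral(1/atan(a), a))


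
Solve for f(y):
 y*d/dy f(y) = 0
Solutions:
 f(y) = C1


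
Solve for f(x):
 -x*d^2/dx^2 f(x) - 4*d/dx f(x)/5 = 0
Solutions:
 f(x) = C1 + C2*x^(1/5)


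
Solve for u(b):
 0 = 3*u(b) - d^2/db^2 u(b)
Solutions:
 u(b) = C1*exp(-sqrt(3)*b) + C2*exp(sqrt(3)*b)


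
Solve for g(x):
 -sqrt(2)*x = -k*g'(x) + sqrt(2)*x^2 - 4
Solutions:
 g(x) = C1 + sqrt(2)*x^3/(3*k) + sqrt(2)*x^2/(2*k) - 4*x/k


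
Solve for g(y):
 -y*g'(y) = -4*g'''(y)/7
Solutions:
 g(y) = C1 + Integral(C2*airyai(14^(1/3)*y/2) + C3*airybi(14^(1/3)*y/2), y)


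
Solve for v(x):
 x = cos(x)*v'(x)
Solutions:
 v(x) = C1 + Integral(x/cos(x), x)


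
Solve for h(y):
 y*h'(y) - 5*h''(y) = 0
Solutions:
 h(y) = C1 + C2*erfi(sqrt(10)*y/10)


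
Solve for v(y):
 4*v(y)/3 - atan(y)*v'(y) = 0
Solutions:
 v(y) = C1*exp(4*Integral(1/atan(y), y)/3)


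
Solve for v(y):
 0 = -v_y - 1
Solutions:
 v(y) = C1 - y


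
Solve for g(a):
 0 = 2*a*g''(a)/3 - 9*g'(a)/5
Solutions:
 g(a) = C1 + C2*a^(37/10)


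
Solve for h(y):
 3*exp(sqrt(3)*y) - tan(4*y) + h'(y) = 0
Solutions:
 h(y) = C1 - sqrt(3)*exp(sqrt(3)*y) - log(cos(4*y))/4


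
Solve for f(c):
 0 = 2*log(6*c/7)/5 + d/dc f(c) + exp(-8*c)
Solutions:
 f(c) = C1 - 2*c*log(c)/5 + 2*c*(-log(6) + 1 + log(7))/5 + exp(-8*c)/8


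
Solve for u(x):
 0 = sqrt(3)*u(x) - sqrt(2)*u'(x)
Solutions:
 u(x) = C1*exp(sqrt(6)*x/2)


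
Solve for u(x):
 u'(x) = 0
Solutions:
 u(x) = C1


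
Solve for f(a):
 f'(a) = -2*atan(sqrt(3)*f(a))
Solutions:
 Integral(1/atan(sqrt(3)*_y), (_y, f(a))) = C1 - 2*a


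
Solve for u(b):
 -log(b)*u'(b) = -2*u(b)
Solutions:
 u(b) = C1*exp(2*li(b))


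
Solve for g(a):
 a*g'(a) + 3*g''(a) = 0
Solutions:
 g(a) = C1 + C2*erf(sqrt(6)*a/6)


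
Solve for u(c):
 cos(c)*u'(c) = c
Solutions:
 u(c) = C1 + Integral(c/cos(c), c)


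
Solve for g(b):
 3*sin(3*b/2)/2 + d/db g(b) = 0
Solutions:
 g(b) = C1 + cos(3*b/2)


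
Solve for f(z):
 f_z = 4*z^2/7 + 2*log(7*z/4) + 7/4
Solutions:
 f(z) = C1 + 4*z^3/21 + 2*z*log(z) - z/4 + z*log(49/16)


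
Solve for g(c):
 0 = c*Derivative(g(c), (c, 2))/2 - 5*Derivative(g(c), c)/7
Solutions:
 g(c) = C1 + C2*c^(17/7)


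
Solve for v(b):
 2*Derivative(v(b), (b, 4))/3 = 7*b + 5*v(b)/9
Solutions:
 v(b) = C1*exp(-5^(1/4)*6^(3/4)*b/6) + C2*exp(5^(1/4)*6^(3/4)*b/6) + C3*sin(5^(1/4)*6^(3/4)*b/6) + C4*cos(5^(1/4)*6^(3/4)*b/6) - 63*b/5


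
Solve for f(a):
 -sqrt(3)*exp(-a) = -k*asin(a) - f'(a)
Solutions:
 f(a) = C1 - a*k*asin(a) - k*sqrt(1 - a^2) - sqrt(3)*exp(-a)


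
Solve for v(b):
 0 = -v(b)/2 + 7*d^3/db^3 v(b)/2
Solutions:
 v(b) = C3*exp(7^(2/3)*b/7) + (C1*sin(sqrt(3)*7^(2/3)*b/14) + C2*cos(sqrt(3)*7^(2/3)*b/14))*exp(-7^(2/3)*b/14)


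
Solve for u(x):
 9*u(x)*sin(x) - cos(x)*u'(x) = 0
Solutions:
 u(x) = C1/cos(x)^9


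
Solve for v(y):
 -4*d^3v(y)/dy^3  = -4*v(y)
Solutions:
 v(y) = C3*exp(y) + (C1*sin(sqrt(3)*y/2) + C2*cos(sqrt(3)*y/2))*exp(-y/2)


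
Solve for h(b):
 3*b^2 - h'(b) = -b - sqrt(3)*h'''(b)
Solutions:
 h(b) = C1 + C2*exp(-3^(3/4)*b/3) + C3*exp(3^(3/4)*b/3) + b^3 + b^2/2 + 6*sqrt(3)*b


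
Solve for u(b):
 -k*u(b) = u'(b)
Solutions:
 u(b) = C1*exp(-b*k)


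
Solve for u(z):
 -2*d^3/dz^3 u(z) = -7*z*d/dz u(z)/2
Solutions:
 u(z) = C1 + Integral(C2*airyai(14^(1/3)*z/2) + C3*airybi(14^(1/3)*z/2), z)


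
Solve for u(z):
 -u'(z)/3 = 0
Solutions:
 u(z) = C1


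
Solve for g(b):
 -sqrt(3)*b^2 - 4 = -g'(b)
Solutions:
 g(b) = C1 + sqrt(3)*b^3/3 + 4*b


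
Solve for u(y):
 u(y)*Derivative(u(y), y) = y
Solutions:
 u(y) = -sqrt(C1 + y^2)
 u(y) = sqrt(C1 + y^2)


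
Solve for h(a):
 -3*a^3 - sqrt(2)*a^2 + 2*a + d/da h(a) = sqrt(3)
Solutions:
 h(a) = C1 + 3*a^4/4 + sqrt(2)*a^3/3 - a^2 + sqrt(3)*a


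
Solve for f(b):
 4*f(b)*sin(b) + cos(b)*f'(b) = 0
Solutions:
 f(b) = C1*cos(b)^4


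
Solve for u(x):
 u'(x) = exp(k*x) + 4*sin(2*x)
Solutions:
 u(x) = C1 - 2*cos(2*x) + exp(k*x)/k


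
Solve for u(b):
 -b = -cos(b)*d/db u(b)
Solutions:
 u(b) = C1 + Integral(b/cos(b), b)


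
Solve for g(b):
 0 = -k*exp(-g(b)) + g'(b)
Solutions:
 g(b) = log(C1 + b*k)


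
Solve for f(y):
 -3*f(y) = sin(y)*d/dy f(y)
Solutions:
 f(y) = C1*(cos(y) + 1)^(3/2)/(cos(y) - 1)^(3/2)


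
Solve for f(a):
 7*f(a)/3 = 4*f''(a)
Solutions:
 f(a) = C1*exp(-sqrt(21)*a/6) + C2*exp(sqrt(21)*a/6)


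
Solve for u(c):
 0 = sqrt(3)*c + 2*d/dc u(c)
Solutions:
 u(c) = C1 - sqrt(3)*c^2/4


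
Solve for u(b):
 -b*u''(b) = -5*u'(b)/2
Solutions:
 u(b) = C1 + C2*b^(7/2)


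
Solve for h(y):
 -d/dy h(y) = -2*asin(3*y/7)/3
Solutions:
 h(y) = C1 + 2*y*asin(3*y/7)/3 + 2*sqrt(49 - 9*y^2)/9


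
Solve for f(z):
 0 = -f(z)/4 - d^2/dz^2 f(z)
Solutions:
 f(z) = C1*sin(z/2) + C2*cos(z/2)


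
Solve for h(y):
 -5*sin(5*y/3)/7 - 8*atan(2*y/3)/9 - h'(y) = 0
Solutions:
 h(y) = C1 - 8*y*atan(2*y/3)/9 + 2*log(4*y^2 + 9)/3 + 3*cos(5*y/3)/7


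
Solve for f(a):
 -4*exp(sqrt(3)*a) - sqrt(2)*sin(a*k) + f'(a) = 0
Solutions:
 f(a) = C1 + 4*sqrt(3)*exp(sqrt(3)*a)/3 - sqrt(2)*cos(a*k)/k


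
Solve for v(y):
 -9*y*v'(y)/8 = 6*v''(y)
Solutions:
 v(y) = C1 + C2*erf(sqrt(6)*y/8)


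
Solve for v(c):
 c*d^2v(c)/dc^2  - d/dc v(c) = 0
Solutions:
 v(c) = C1 + C2*c^2


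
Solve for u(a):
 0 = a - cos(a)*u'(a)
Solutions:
 u(a) = C1 + Integral(a/cos(a), a)


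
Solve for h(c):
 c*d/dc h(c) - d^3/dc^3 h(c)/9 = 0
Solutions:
 h(c) = C1 + Integral(C2*airyai(3^(2/3)*c) + C3*airybi(3^(2/3)*c), c)


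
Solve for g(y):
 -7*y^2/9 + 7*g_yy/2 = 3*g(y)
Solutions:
 g(y) = C1*exp(-sqrt(42)*y/7) + C2*exp(sqrt(42)*y/7) - 7*y^2/27 - 49/81


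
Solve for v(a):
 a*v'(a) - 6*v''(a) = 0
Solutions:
 v(a) = C1 + C2*erfi(sqrt(3)*a/6)


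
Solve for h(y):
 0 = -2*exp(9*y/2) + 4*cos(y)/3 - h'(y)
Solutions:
 h(y) = C1 - 4*exp(9*y/2)/9 + 4*sin(y)/3


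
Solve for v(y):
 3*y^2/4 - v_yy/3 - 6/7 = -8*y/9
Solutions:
 v(y) = C1 + C2*y + 3*y^4/16 + 4*y^3/9 - 9*y^2/7


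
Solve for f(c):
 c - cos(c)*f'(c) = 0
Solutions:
 f(c) = C1 + Integral(c/cos(c), c)


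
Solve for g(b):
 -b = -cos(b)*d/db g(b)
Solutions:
 g(b) = C1 + Integral(b/cos(b), b)


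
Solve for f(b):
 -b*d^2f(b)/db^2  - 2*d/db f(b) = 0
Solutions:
 f(b) = C1 + C2/b


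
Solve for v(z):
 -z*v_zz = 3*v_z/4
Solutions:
 v(z) = C1 + C2*z^(1/4)


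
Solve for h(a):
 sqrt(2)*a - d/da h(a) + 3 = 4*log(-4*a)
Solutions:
 h(a) = C1 + sqrt(2)*a^2/2 - 4*a*log(-a) + a*(7 - 8*log(2))


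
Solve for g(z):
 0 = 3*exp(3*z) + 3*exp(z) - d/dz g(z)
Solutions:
 g(z) = C1 + exp(3*z) + 3*exp(z)


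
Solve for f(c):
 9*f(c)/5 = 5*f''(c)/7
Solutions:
 f(c) = C1*exp(-3*sqrt(7)*c/5) + C2*exp(3*sqrt(7)*c/5)


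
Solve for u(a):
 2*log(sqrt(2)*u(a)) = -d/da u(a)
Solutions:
 Integral(1/(2*log(_y) + log(2)), (_y, u(a))) = C1 - a


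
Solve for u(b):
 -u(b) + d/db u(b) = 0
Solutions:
 u(b) = C1*exp(b)


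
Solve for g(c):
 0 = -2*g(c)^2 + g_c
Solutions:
 g(c) = -1/(C1 + 2*c)


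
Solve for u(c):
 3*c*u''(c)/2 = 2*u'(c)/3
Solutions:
 u(c) = C1 + C2*c^(13/9)


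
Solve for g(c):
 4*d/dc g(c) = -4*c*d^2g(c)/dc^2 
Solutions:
 g(c) = C1 + C2*log(c)


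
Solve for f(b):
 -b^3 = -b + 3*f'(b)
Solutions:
 f(b) = C1 - b^4/12 + b^2/6


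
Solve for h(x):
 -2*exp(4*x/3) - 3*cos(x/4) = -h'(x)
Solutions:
 h(x) = C1 + 3*exp(4*x/3)/2 + 12*sin(x/4)


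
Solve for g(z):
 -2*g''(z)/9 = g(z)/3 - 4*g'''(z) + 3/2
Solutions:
 g(z) = C1*exp(z*(-(81*sqrt(6563) + 6562)^(1/3) - 1/(81*sqrt(6563) + 6562)^(1/3) + 2)/108)*sin(sqrt(3)*z*(-(81*sqrt(6563) + 6562)^(1/3) + (81*sqrt(6563) + 6562)^(-1/3))/108) + C2*exp(z*(-(81*sqrt(6563) + 6562)^(1/3) - 1/(81*sqrt(6563) + 6562)^(1/3) + 2)/108)*cos(sqrt(3)*z*(-(81*sqrt(6563) + 6562)^(1/3) + (81*sqrt(6563) + 6562)^(-1/3))/108) + C3*exp(z*((81*sqrt(6563) + 6562)^(-1/3) + 1 + (81*sqrt(6563) + 6562)^(1/3))/54) - 9/2


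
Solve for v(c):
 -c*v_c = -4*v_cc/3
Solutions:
 v(c) = C1 + C2*erfi(sqrt(6)*c/4)


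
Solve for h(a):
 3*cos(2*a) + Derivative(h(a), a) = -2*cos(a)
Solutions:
 h(a) = C1 - 2*sin(a) - 3*sin(2*a)/2


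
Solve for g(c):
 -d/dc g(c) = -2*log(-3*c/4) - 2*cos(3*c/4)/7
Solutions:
 g(c) = C1 + 2*c*log(-c) - 4*c*log(2) - 2*c + 2*c*log(3) + 8*sin(3*c/4)/21


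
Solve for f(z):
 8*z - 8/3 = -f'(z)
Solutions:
 f(z) = C1 - 4*z^2 + 8*z/3


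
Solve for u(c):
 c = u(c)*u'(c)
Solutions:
 u(c) = -sqrt(C1 + c^2)
 u(c) = sqrt(C1 + c^2)


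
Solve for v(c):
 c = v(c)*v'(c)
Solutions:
 v(c) = -sqrt(C1 + c^2)
 v(c) = sqrt(C1 + c^2)


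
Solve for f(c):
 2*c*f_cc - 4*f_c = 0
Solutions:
 f(c) = C1 + C2*c^3


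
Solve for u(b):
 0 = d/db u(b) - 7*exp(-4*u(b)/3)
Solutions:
 u(b) = 3*log(-I*(C1 + 28*b/3)^(1/4))
 u(b) = 3*log(I*(C1 + 28*b/3)^(1/4))
 u(b) = 3*log(-(C1 + 28*b/3)^(1/4))
 u(b) = 3*log(C1 + 28*b/3)/4


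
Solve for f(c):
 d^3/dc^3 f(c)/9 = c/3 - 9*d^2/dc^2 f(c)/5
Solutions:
 f(c) = C1 + C2*c + C3*exp(-81*c/5) + 5*c^3/162 - 25*c^2/4374


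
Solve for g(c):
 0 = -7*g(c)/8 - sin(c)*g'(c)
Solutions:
 g(c) = C1*(cos(c) + 1)^(7/16)/(cos(c) - 1)^(7/16)


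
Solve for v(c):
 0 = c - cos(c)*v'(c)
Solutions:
 v(c) = C1 + Integral(c/cos(c), c)


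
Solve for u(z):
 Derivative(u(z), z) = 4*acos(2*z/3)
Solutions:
 u(z) = C1 + 4*z*acos(2*z/3) - 2*sqrt(9 - 4*z^2)


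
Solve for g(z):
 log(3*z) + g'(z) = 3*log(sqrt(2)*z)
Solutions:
 g(z) = C1 + 2*z*log(z) - 2*z + z*log(2*sqrt(2)/3)


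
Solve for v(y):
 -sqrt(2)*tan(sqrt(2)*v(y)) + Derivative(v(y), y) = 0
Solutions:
 v(y) = sqrt(2)*(pi - asin(C1*exp(2*y)))/2
 v(y) = sqrt(2)*asin(C1*exp(2*y))/2


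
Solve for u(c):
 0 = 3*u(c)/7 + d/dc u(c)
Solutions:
 u(c) = C1*exp(-3*c/7)


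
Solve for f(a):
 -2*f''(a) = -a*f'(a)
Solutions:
 f(a) = C1 + C2*erfi(a/2)


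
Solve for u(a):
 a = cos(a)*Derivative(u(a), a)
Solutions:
 u(a) = C1 + Integral(a/cos(a), a)


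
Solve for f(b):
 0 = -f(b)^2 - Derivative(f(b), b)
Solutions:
 f(b) = 1/(C1 + b)


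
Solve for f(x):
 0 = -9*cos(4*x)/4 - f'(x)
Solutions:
 f(x) = C1 - 9*sin(4*x)/16


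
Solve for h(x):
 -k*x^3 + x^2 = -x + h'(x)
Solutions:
 h(x) = C1 - k*x^4/4 + x^3/3 + x^2/2


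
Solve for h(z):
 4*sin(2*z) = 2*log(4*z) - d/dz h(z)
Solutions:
 h(z) = C1 + 2*z*log(z) - 2*z + 4*z*log(2) + 2*cos(2*z)


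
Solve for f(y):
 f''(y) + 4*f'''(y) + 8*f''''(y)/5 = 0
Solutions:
 f(y) = C1 + C2*y + C3*exp(y*(-5 + sqrt(15))/4) + C4*exp(-y*(sqrt(15) + 5)/4)


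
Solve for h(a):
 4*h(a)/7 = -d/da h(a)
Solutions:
 h(a) = C1*exp(-4*a/7)


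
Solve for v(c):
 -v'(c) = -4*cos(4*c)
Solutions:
 v(c) = C1 + sin(4*c)


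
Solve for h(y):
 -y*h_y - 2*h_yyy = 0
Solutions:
 h(y) = C1 + Integral(C2*airyai(-2^(2/3)*y/2) + C3*airybi(-2^(2/3)*y/2), y)


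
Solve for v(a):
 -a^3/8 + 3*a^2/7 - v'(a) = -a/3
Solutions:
 v(a) = C1 - a^4/32 + a^3/7 + a^2/6


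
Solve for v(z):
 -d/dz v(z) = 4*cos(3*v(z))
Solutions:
 v(z) = -asin((C1 + exp(24*z))/(C1 - exp(24*z)))/3 + pi/3
 v(z) = asin((C1 + exp(24*z))/(C1 - exp(24*z)))/3


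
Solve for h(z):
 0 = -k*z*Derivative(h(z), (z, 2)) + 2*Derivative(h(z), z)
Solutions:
 h(z) = C1 + z^(((re(k) + 2)*re(k) + im(k)^2)/(re(k)^2 + im(k)^2))*(C2*sin(2*log(z)*Abs(im(k))/(re(k)^2 + im(k)^2)) + C3*cos(2*log(z)*im(k)/(re(k)^2 + im(k)^2)))


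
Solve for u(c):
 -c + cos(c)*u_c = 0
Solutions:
 u(c) = C1 + Integral(c/cos(c), c)


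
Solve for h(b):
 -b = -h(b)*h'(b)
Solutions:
 h(b) = -sqrt(C1 + b^2)
 h(b) = sqrt(C1 + b^2)


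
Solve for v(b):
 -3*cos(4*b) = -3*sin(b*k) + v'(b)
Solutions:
 v(b) = C1 - 3*sin(4*b)/4 - 3*cos(b*k)/k


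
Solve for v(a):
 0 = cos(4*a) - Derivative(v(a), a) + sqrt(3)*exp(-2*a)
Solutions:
 v(a) = C1 + sin(4*a)/4 - sqrt(3)*exp(-2*a)/2


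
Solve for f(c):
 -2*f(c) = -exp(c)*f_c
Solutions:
 f(c) = C1*exp(-2*exp(-c))


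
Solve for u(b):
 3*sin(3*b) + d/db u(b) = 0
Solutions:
 u(b) = C1 + cos(3*b)


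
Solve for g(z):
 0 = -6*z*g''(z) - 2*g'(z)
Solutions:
 g(z) = C1 + C2*z^(2/3)


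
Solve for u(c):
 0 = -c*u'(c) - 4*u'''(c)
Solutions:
 u(c) = C1 + Integral(C2*airyai(-2^(1/3)*c/2) + C3*airybi(-2^(1/3)*c/2), c)


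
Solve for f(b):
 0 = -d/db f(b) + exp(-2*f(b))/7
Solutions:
 f(b) = log(-sqrt(C1 + 14*b)) - log(7)
 f(b) = log(C1 + 14*b)/2 - log(7)


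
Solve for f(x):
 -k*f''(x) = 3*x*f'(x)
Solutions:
 f(x) = C1 + C2*sqrt(k)*erf(sqrt(6)*x*sqrt(1/k)/2)


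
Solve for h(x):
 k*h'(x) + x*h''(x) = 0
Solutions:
 h(x) = C1 + x^(1 - re(k))*(C2*sin(log(x)*Abs(im(k))) + C3*cos(log(x)*im(k)))


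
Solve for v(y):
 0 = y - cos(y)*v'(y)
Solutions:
 v(y) = C1 + Integral(y/cos(y), y)


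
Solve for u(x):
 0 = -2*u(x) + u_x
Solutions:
 u(x) = C1*exp(2*x)


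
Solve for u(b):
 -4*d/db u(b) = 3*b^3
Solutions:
 u(b) = C1 - 3*b^4/16


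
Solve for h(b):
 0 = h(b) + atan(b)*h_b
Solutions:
 h(b) = C1*exp(-Integral(1/atan(b), b))


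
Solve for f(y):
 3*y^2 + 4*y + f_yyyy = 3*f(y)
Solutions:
 f(y) = C1*exp(-3^(1/4)*y) + C2*exp(3^(1/4)*y) + C3*sin(3^(1/4)*y) + C4*cos(3^(1/4)*y) + y^2 + 4*y/3


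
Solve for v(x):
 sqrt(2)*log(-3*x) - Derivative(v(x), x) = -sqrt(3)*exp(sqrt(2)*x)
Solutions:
 v(x) = C1 + sqrt(2)*x*log(-x) + sqrt(2)*x*(-1 + log(3)) + sqrt(6)*exp(sqrt(2)*x)/2


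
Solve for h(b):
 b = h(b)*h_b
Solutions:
 h(b) = -sqrt(C1 + b^2)
 h(b) = sqrt(C1 + b^2)


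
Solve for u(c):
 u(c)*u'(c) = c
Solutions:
 u(c) = -sqrt(C1 + c^2)
 u(c) = sqrt(C1 + c^2)


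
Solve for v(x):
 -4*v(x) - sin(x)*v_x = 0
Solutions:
 v(x) = C1*(cos(x)^2 + 2*cos(x) + 1)/(cos(x)^2 - 2*cos(x) + 1)


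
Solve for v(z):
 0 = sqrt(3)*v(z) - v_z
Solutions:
 v(z) = C1*exp(sqrt(3)*z)


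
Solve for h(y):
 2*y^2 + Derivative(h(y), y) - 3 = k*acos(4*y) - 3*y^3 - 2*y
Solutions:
 h(y) = C1 + k*(y*acos(4*y) - sqrt(1 - 16*y^2)/4) - 3*y^4/4 - 2*y^3/3 - y^2 + 3*y


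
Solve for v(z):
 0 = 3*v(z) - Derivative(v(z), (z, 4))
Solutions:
 v(z) = C1*exp(-3^(1/4)*z) + C2*exp(3^(1/4)*z) + C3*sin(3^(1/4)*z) + C4*cos(3^(1/4)*z)


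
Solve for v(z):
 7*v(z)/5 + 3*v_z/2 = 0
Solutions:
 v(z) = C1*exp(-14*z/15)


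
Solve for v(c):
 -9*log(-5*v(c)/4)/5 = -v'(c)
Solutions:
 -5*Integral(1/(log(-_y) - 2*log(2) + log(5)), (_y, v(c)))/9 = C1 - c


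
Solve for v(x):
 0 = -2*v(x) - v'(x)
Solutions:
 v(x) = C1*exp(-2*x)


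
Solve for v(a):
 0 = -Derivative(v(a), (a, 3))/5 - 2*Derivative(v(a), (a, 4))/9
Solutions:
 v(a) = C1 + C2*a + C3*a^2 + C4*exp(-9*a/10)


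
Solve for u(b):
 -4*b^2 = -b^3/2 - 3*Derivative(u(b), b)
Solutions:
 u(b) = C1 - b^4/24 + 4*b^3/9


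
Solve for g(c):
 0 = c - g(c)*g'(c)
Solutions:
 g(c) = -sqrt(C1 + c^2)
 g(c) = sqrt(C1 + c^2)


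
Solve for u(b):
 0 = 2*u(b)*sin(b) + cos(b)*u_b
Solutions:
 u(b) = C1*cos(b)^2


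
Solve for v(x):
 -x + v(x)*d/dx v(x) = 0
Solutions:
 v(x) = -sqrt(C1 + x^2)
 v(x) = sqrt(C1 + x^2)


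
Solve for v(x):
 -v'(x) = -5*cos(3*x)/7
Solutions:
 v(x) = C1 + 5*sin(3*x)/21


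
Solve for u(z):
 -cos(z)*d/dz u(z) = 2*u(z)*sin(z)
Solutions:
 u(z) = C1*cos(z)^2


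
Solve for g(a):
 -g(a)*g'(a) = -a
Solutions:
 g(a) = -sqrt(C1 + a^2)
 g(a) = sqrt(C1 + a^2)


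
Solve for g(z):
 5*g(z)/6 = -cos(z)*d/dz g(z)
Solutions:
 g(z) = C1*(sin(z) - 1)^(5/12)/(sin(z) + 1)^(5/12)


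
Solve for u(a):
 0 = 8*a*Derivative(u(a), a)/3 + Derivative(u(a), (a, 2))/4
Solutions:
 u(a) = C1 + C2*erf(4*sqrt(3)*a/3)


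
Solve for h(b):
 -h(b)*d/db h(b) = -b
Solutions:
 h(b) = -sqrt(C1 + b^2)
 h(b) = sqrt(C1 + b^2)


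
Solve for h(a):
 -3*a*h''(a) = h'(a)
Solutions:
 h(a) = C1 + C2*a^(2/3)


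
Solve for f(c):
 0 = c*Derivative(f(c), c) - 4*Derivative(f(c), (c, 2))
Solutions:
 f(c) = C1 + C2*erfi(sqrt(2)*c/4)


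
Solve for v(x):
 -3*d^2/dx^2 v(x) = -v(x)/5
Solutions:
 v(x) = C1*exp(-sqrt(15)*x/15) + C2*exp(sqrt(15)*x/15)


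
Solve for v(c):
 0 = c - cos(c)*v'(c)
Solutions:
 v(c) = C1 + Integral(c/cos(c), c)


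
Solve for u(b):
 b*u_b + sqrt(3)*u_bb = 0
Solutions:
 u(b) = C1 + C2*erf(sqrt(2)*3^(3/4)*b/6)


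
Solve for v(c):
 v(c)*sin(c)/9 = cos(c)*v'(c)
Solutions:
 v(c) = C1/cos(c)^(1/9)


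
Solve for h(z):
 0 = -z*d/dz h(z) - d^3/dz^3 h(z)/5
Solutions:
 h(z) = C1 + Integral(C2*airyai(-5^(1/3)*z) + C3*airybi(-5^(1/3)*z), z)


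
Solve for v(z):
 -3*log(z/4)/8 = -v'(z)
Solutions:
 v(z) = C1 + 3*z*log(z)/8 - 3*z*log(2)/4 - 3*z/8


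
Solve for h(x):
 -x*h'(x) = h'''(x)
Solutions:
 h(x) = C1 + Integral(C2*airyai(-x) + C3*airybi(-x), x)


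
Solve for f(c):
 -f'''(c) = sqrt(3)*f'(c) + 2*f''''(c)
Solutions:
 f(c) = C1 + C2*exp(c*(-2 + (1 + 54*sqrt(3) + sqrt(-1 + (1 + 54*sqrt(3))^2))^(-1/3) + (1 + 54*sqrt(3) + sqrt(-1 + (1 + 54*sqrt(3))^2))^(1/3))/12)*sin(sqrt(3)*c*(-(1 + 54*sqrt(3) + sqrt(-1 + (1 + 54*sqrt(3))^2))^(1/3) + (1 + 54*sqrt(3) + sqrt(-1 + (1 + 54*sqrt(3))^2))^(-1/3))/12) + C3*exp(c*(-2 + (1 + 54*sqrt(3) + sqrt(-1 + (1 + 54*sqrt(3))^2))^(-1/3) + (1 + 54*sqrt(3) + sqrt(-1 + (1 + 54*sqrt(3))^2))^(1/3))/12)*cos(sqrt(3)*c*(-(1 + 54*sqrt(3) + sqrt(-1 + (1 + 54*sqrt(3))^2))^(1/3) + (1 + 54*sqrt(3) + sqrt(-1 + (1 + 54*sqrt(3))^2))^(-1/3))/12) + C4*exp(-c*((1 + 54*sqrt(3) + sqrt(-1 + (1 + 54*sqrt(3))^2))^(-1/3) + 1 + (1 + 54*sqrt(3) + sqrt(-1 + (1 + 54*sqrt(3))^2))^(1/3))/6)


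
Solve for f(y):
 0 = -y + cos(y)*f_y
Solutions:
 f(y) = C1 + Integral(y/cos(y), y)


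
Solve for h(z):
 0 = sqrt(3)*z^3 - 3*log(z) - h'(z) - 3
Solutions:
 h(z) = C1 + sqrt(3)*z^4/4 - 3*z*log(z)


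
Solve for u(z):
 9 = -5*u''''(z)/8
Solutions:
 u(z) = C1 + C2*z + C3*z^2 + C4*z^3 - 3*z^4/5


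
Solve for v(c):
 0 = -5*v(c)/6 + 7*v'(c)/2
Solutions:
 v(c) = C1*exp(5*c/21)


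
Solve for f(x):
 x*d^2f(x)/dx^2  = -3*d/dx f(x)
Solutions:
 f(x) = C1 + C2/x^2


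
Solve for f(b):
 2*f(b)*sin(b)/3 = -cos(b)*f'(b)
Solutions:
 f(b) = C1*cos(b)^(2/3)


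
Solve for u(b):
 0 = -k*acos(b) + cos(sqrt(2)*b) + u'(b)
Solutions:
 u(b) = C1 + k*(b*acos(b) - sqrt(1 - b^2)) - sqrt(2)*sin(sqrt(2)*b)/2


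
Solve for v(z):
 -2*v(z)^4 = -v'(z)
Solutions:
 v(z) = (-1/(C1 + 6*z))^(1/3)
 v(z) = (-1/(C1 + 2*z))^(1/3)*(-3^(2/3) - 3*3^(1/6)*I)/6
 v(z) = (-1/(C1 + 2*z))^(1/3)*(-3^(2/3) + 3*3^(1/6)*I)/6


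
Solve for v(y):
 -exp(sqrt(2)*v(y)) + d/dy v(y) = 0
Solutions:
 v(y) = sqrt(2)*(2*log(-1/(C1 + y)) - log(2))/4


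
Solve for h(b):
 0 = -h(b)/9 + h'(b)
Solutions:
 h(b) = C1*exp(b/9)


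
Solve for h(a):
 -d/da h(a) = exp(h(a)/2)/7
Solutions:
 h(a) = 2*log(1/(C1 + a)) + 2*log(14)


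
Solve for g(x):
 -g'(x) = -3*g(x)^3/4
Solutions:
 g(x) = -sqrt(2)*sqrt(-1/(C1 + 3*x))
 g(x) = sqrt(2)*sqrt(-1/(C1 + 3*x))


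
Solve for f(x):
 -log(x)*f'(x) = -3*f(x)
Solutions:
 f(x) = C1*exp(3*li(x))


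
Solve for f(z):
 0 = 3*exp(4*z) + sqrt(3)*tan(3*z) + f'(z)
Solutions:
 f(z) = C1 - 3*exp(4*z)/4 + sqrt(3)*log(cos(3*z))/3


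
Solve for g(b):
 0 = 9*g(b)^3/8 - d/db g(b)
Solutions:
 g(b) = -2*sqrt(-1/(C1 + 9*b))
 g(b) = 2*sqrt(-1/(C1 + 9*b))


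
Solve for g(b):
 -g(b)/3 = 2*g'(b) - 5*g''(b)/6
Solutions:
 g(b) = C1*exp(b*(6 - sqrt(46))/5) + C2*exp(b*(6 + sqrt(46))/5)


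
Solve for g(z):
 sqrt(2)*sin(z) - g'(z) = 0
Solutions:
 g(z) = C1 - sqrt(2)*cos(z)


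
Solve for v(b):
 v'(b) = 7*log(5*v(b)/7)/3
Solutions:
 -3*Integral(1/(log(_y) - log(7) + log(5)), (_y, v(b)))/7 = C1 - b


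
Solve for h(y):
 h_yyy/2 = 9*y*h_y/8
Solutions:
 h(y) = C1 + Integral(C2*airyai(2^(1/3)*3^(2/3)*y/2) + C3*airybi(2^(1/3)*3^(2/3)*y/2), y)


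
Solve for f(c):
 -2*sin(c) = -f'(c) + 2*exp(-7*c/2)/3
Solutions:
 f(c) = C1 - 2*cos(c) - 4*exp(-7*c/2)/21


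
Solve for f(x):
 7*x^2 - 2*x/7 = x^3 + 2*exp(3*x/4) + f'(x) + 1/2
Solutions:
 f(x) = C1 - x^4/4 + 7*x^3/3 - x^2/7 - x/2 - 8*exp(3*x/4)/3


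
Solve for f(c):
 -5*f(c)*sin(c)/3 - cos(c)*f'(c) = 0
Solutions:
 f(c) = C1*cos(c)^(5/3)


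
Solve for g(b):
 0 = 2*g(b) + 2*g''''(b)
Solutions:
 g(b) = (C1*sin(sqrt(2)*b/2) + C2*cos(sqrt(2)*b/2))*exp(-sqrt(2)*b/2) + (C3*sin(sqrt(2)*b/2) + C4*cos(sqrt(2)*b/2))*exp(sqrt(2)*b/2)


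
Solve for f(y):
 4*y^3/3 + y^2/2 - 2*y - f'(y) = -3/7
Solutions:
 f(y) = C1 + y^4/3 + y^3/6 - y^2 + 3*y/7


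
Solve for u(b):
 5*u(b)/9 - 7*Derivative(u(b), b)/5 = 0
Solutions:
 u(b) = C1*exp(25*b/63)


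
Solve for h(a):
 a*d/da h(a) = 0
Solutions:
 h(a) = C1


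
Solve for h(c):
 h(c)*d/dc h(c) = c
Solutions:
 h(c) = -sqrt(C1 + c^2)
 h(c) = sqrt(C1 + c^2)


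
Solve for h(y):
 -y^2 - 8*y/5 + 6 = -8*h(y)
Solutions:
 h(y) = y^2/8 + y/5 - 3/4


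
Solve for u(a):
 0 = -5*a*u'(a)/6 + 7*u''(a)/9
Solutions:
 u(a) = C1 + C2*erfi(sqrt(105)*a/14)


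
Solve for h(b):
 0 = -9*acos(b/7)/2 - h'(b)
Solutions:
 h(b) = C1 - 9*b*acos(b/7)/2 + 9*sqrt(49 - b^2)/2


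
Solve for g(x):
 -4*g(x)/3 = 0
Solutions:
 g(x) = 0


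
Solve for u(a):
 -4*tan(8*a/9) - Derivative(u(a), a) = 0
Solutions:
 u(a) = C1 + 9*log(cos(8*a/9))/2


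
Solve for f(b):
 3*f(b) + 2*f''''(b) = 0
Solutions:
 f(b) = (C1*sin(6^(1/4)*b/2) + C2*cos(6^(1/4)*b/2))*exp(-6^(1/4)*b/2) + (C3*sin(6^(1/4)*b/2) + C4*cos(6^(1/4)*b/2))*exp(6^(1/4)*b/2)


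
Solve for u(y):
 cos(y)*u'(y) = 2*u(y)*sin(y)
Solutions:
 u(y) = C1/cos(y)^2


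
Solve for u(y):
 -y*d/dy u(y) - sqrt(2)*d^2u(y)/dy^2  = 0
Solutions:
 u(y) = C1 + C2*erf(2^(1/4)*y/2)


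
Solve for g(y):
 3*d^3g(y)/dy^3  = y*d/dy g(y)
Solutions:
 g(y) = C1 + Integral(C2*airyai(3^(2/3)*y/3) + C3*airybi(3^(2/3)*y/3), y)


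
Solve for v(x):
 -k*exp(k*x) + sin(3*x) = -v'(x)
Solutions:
 v(x) = C1 + exp(k*x) + cos(3*x)/3


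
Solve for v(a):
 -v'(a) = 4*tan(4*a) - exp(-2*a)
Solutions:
 v(a) = C1 - log(tan(4*a)^2 + 1)/2 - exp(-2*a)/2


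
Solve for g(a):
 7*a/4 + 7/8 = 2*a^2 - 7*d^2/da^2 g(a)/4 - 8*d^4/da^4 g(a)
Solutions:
 g(a) = C1 + C2*a + C3*sin(sqrt(14)*a/8) + C4*cos(sqrt(14)*a/8) + 2*a^4/21 - a^3/6 - 1073*a^2/196


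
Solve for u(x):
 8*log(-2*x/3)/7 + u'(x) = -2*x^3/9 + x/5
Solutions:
 u(x) = C1 - x^4/18 + x^2/10 - 8*x*log(-x)/7 + 8*x*(-log(2) + 1 + log(3))/7


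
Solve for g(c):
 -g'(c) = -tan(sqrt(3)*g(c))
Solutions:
 g(c) = sqrt(3)*(pi - asin(C1*exp(sqrt(3)*c)))/3
 g(c) = sqrt(3)*asin(C1*exp(sqrt(3)*c))/3


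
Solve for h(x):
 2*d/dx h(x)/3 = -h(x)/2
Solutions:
 h(x) = C1*exp(-3*x/4)


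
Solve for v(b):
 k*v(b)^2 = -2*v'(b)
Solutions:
 v(b) = 2/(C1 + b*k)


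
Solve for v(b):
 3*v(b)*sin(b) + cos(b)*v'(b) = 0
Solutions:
 v(b) = C1*cos(b)^3


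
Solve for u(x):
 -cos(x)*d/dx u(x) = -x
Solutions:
 u(x) = C1 + Integral(x/cos(x), x)


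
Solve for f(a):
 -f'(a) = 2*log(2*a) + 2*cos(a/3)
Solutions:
 f(a) = C1 - 2*a*log(a) - 2*a*log(2) + 2*a - 6*sin(a/3)


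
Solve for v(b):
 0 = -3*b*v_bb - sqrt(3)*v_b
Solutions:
 v(b) = C1 + C2*b^(1 - sqrt(3)/3)


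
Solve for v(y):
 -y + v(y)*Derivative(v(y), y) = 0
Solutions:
 v(y) = -sqrt(C1 + y^2)
 v(y) = sqrt(C1 + y^2)


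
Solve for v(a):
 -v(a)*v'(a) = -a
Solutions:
 v(a) = -sqrt(C1 + a^2)
 v(a) = sqrt(C1 + a^2)


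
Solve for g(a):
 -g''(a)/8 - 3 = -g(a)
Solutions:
 g(a) = C1*exp(-2*sqrt(2)*a) + C2*exp(2*sqrt(2)*a) + 3


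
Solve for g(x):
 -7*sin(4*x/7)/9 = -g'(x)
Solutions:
 g(x) = C1 - 49*cos(4*x/7)/36


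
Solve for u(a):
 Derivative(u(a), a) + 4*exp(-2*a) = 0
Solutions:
 u(a) = C1 + 2*exp(-2*a)


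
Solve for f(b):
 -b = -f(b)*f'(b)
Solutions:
 f(b) = -sqrt(C1 + b^2)
 f(b) = sqrt(C1 + b^2)


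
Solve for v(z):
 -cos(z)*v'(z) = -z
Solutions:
 v(z) = C1 + Integral(z/cos(z), z)


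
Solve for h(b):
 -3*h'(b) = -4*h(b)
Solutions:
 h(b) = C1*exp(4*b/3)


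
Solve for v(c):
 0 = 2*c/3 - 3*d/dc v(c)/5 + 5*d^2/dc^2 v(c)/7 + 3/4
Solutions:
 v(c) = C1 + C2*exp(21*c/25) + 5*c^2/9 + 1945*c/756


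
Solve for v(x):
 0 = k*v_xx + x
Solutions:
 v(x) = C1 + C2*x - x^3/(6*k)


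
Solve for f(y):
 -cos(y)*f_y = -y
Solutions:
 f(y) = C1 + Integral(y/cos(y), y)


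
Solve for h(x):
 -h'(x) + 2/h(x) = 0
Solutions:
 h(x) = -sqrt(C1 + 4*x)
 h(x) = sqrt(C1 + 4*x)


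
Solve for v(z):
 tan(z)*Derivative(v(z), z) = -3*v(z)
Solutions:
 v(z) = C1/sin(z)^3


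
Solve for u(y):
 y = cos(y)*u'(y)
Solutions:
 u(y) = C1 + Integral(y/cos(y), y)


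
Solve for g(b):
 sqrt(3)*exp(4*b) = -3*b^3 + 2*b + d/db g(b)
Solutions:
 g(b) = C1 + 3*b^4/4 - b^2 + sqrt(3)*exp(4*b)/4


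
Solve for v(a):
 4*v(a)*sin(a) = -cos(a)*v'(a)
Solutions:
 v(a) = C1*cos(a)^4


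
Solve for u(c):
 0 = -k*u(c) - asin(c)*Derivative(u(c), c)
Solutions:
 u(c) = C1*exp(-k*Integral(1/asin(c), c))


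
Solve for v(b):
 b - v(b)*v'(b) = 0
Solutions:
 v(b) = -sqrt(C1 + b^2)
 v(b) = sqrt(C1 + b^2)


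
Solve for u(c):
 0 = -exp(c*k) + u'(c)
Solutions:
 u(c) = C1 + exp(c*k)/k


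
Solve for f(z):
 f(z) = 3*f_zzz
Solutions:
 f(z) = C3*exp(3^(2/3)*z/3) + (C1*sin(3^(1/6)*z/2) + C2*cos(3^(1/6)*z/2))*exp(-3^(2/3)*z/6)


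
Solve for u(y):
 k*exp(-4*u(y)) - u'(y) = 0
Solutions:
 u(y) = log(-I*(C1 + 4*k*y)^(1/4))
 u(y) = log(I*(C1 + 4*k*y)^(1/4))
 u(y) = log(-(C1 + 4*k*y)^(1/4))
 u(y) = log(C1 + 4*k*y)/4


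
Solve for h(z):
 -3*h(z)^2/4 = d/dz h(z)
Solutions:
 h(z) = 4/(C1 + 3*z)


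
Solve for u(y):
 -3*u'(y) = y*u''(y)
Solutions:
 u(y) = C1 + C2/y^2


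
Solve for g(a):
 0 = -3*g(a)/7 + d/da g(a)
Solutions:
 g(a) = C1*exp(3*a/7)


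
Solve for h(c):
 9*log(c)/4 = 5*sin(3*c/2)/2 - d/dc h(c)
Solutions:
 h(c) = C1 - 9*c*log(c)/4 + 9*c/4 - 5*cos(3*c/2)/3


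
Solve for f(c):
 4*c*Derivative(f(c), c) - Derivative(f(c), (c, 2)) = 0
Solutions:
 f(c) = C1 + C2*erfi(sqrt(2)*c)


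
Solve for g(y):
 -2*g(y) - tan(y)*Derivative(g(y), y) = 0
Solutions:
 g(y) = C1/sin(y)^2


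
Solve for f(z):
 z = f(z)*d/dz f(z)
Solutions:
 f(z) = -sqrt(C1 + z^2)
 f(z) = sqrt(C1 + z^2)


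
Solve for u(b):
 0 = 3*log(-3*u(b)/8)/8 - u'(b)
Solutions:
 -8*Integral(1/(log(-_y) - 3*log(2) + log(3)), (_y, u(b)))/3 = C1 - b


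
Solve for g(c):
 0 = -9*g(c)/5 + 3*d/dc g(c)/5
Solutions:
 g(c) = C1*exp(3*c)


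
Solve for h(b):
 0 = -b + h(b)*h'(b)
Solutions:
 h(b) = -sqrt(C1 + b^2)
 h(b) = sqrt(C1 + b^2)


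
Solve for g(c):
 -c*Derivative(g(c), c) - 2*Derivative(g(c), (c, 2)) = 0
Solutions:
 g(c) = C1 + C2*erf(c/2)


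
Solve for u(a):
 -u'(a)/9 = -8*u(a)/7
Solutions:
 u(a) = C1*exp(72*a/7)


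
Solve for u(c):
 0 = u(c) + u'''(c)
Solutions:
 u(c) = C3*exp(-c) + (C1*sin(sqrt(3)*c/2) + C2*cos(sqrt(3)*c/2))*exp(c/2)


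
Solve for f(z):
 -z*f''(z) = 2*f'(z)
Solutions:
 f(z) = C1 + C2/z


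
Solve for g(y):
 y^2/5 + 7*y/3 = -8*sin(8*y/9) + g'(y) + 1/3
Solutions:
 g(y) = C1 + y^3/15 + 7*y^2/6 - y/3 - 9*cos(8*y/9)


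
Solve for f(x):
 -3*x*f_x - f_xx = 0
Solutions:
 f(x) = C1 + C2*erf(sqrt(6)*x/2)


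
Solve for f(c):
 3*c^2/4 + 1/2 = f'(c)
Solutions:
 f(c) = C1 + c^3/4 + c/2


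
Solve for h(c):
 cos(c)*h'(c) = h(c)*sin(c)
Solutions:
 h(c) = C1/cos(c)


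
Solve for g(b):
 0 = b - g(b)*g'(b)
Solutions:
 g(b) = -sqrt(C1 + b^2)
 g(b) = sqrt(C1 + b^2)


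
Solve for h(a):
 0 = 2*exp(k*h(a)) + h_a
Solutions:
 h(a) = Piecewise((log(1/(C1*k + 2*a*k))/k, Ne(k, 0)), (nan, True))
 h(a) = Piecewise((C1 - 2*a, Eq(k, 0)), (nan, True))


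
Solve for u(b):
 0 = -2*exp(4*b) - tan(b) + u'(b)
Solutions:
 u(b) = C1 + exp(4*b)/2 - log(cos(b))


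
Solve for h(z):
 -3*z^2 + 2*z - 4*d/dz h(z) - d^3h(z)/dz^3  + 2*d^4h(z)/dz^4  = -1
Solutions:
 h(z) = C1 + C2*exp(z*(-(12*sqrt(327) + 217)^(1/3) - 1/(12*sqrt(327) + 217)^(1/3) + 2)/12)*sin(sqrt(3)*z*(-(12*sqrt(327) + 217)^(1/3) + (12*sqrt(327) + 217)^(-1/3))/12) + C3*exp(z*(-(12*sqrt(327) + 217)^(1/3) - 1/(12*sqrt(327) + 217)^(1/3) + 2)/12)*cos(sqrt(3)*z*(-(12*sqrt(327) + 217)^(1/3) + (12*sqrt(327) + 217)^(-1/3))/12) + C4*exp(z*((12*sqrt(327) + 217)^(-1/3) + 1 + (12*sqrt(327) + 217)^(1/3))/6) - z^3/4 + z^2/4 + 5*z/8


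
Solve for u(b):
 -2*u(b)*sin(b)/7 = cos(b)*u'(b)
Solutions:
 u(b) = C1*cos(b)^(2/7)


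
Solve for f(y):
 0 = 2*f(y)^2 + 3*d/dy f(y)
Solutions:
 f(y) = 3/(C1 + 2*y)


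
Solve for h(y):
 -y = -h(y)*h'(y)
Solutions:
 h(y) = -sqrt(C1 + y^2)
 h(y) = sqrt(C1 + y^2)


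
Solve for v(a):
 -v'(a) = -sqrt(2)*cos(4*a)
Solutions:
 v(a) = C1 + sqrt(2)*sin(4*a)/4


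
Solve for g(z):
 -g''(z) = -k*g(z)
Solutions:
 g(z) = C1*exp(-sqrt(k)*z) + C2*exp(sqrt(k)*z)


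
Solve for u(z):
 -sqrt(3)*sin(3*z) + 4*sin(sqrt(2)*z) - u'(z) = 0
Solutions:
 u(z) = C1 + sqrt(3)*cos(3*z)/3 - 2*sqrt(2)*cos(sqrt(2)*z)


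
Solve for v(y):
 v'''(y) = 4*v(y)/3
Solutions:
 v(y) = C3*exp(6^(2/3)*y/3) + (C1*sin(2^(2/3)*3^(1/6)*y/2) + C2*cos(2^(2/3)*3^(1/6)*y/2))*exp(-6^(2/3)*y/6)


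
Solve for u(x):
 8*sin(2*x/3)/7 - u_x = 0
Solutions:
 u(x) = C1 - 12*cos(2*x/3)/7


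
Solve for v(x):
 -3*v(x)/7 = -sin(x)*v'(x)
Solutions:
 v(x) = C1*(cos(x) - 1)^(3/14)/(cos(x) + 1)^(3/14)


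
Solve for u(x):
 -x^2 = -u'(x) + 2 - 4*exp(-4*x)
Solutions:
 u(x) = C1 + x^3/3 + 2*x + exp(-4*x)


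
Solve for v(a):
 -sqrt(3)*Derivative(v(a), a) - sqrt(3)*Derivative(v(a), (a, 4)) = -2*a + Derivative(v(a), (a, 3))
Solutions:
 v(a) = C1 + C2*exp(a*(-4*sqrt(3) + 2*18^(1/3)/(2*sqrt(3) + 243 + sqrt(-12 + (2*sqrt(3) + 243)^2))^(1/3) + 12^(1/3)*(2*sqrt(3) + 243 + sqrt(-12 + (2*sqrt(3) + 243)^2))^(1/3))/36)*sin(2^(1/3)*3^(1/6)*a*(-2^(1/3)*3^(2/3)*(2*sqrt(3) + 243 + 9*sqrt(-4/27 + (2*sqrt(3)/9 + 27)^2))^(1/3) + 6/(2*sqrt(3) + 243 + 9*sqrt(-4/27 + (2*sqrt(3)/9 + 27)^2))^(1/3))/36) + C3*exp(a*(-4*sqrt(3) + 2*18^(1/3)/(2*sqrt(3) + 243 + sqrt(-12 + (2*sqrt(3) + 243)^2))^(1/3) + 12^(1/3)*(2*sqrt(3) + 243 + sqrt(-12 + (2*sqrt(3) + 243)^2))^(1/3))/36)*cos(2^(1/3)*3^(1/6)*a*(-2^(1/3)*3^(2/3)*(2*sqrt(3) + 243 + 9*sqrt(-4/27 + (2*sqrt(3)/9 + 27)^2))^(1/3) + 6/(2*sqrt(3) + 243 + 9*sqrt(-4/27 + (2*sqrt(3)/9 + 27)^2))^(1/3))/36) + C4*exp(-a*(2*18^(1/3)/(2*sqrt(3) + 243 + sqrt(-12 + (2*sqrt(3) + 243)^2))^(1/3) + 2*sqrt(3) + 12^(1/3)*(2*sqrt(3) + 243 + sqrt(-12 + (2*sqrt(3) + 243)^2))^(1/3))/18) + sqrt(3)*a^2/3


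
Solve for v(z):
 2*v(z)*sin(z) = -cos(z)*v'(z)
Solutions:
 v(z) = C1*cos(z)^2


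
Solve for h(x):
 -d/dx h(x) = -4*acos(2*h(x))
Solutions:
 Integral(1/acos(2*_y), (_y, h(x))) = C1 + 4*x


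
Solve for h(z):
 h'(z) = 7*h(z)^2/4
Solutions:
 h(z) = -4/(C1 + 7*z)


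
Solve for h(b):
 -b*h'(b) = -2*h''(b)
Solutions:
 h(b) = C1 + C2*erfi(b/2)


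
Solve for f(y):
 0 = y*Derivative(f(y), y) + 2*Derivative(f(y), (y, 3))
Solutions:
 f(y) = C1 + Integral(C2*airyai(-2^(2/3)*y/2) + C3*airybi(-2^(2/3)*y/2), y)


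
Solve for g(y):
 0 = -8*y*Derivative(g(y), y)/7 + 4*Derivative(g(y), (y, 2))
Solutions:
 g(y) = C1 + C2*erfi(sqrt(7)*y/7)


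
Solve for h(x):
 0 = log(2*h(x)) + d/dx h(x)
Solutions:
 Integral(1/(log(_y) + log(2)), (_y, h(x))) = C1 - x


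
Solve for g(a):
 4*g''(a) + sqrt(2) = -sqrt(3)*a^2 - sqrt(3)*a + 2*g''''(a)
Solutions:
 g(a) = C1 + C2*a + C3*exp(-sqrt(2)*a) + C4*exp(sqrt(2)*a) - sqrt(3)*a^4/48 - sqrt(3)*a^3/24 + a^2*(-sqrt(3) - sqrt(2))/8


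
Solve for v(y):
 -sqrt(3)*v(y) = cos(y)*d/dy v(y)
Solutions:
 v(y) = C1*(sin(y) - 1)^(sqrt(3)/2)/(sin(y) + 1)^(sqrt(3)/2)


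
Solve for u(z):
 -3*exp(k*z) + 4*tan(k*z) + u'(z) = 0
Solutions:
 u(z) = C1 + 3*Piecewise((exp(k*z)/k, Ne(k, 0)), (z, True)) - 4*Piecewise((-log(cos(k*z))/k, Ne(k, 0)), (0, True))


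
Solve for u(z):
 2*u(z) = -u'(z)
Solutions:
 u(z) = C1*exp(-2*z)


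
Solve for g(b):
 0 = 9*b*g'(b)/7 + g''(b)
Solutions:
 g(b) = C1 + C2*erf(3*sqrt(14)*b/14)


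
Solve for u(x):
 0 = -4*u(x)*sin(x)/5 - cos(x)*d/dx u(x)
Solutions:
 u(x) = C1*cos(x)^(4/5)


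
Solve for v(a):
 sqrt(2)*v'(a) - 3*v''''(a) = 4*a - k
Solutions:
 v(a) = C1 + C4*exp(2^(1/6)*3^(2/3)*a/3) + sqrt(2)*a^2 - sqrt(2)*a*k/2 + (C2*sin(6^(1/6)*a/2) + C3*cos(6^(1/6)*a/2))*exp(-2^(1/6)*3^(2/3)*a/6)


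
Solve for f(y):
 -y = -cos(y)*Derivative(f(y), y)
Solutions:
 f(y) = C1 + Integral(y/cos(y), y)


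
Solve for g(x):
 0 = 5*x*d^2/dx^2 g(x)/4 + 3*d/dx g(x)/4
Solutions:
 g(x) = C1 + C2*x^(2/5)


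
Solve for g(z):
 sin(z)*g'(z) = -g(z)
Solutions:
 g(z) = C1*sqrt(cos(z) + 1)/sqrt(cos(z) - 1)


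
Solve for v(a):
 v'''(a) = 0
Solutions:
 v(a) = C1 + C2*a + C3*a^2


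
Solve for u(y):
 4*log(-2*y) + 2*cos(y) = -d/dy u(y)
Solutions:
 u(y) = C1 - 4*y*log(-y) - 4*y*log(2) + 4*y - 2*sin(y)


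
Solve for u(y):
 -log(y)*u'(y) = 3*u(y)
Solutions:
 u(y) = C1*exp(-3*li(y))


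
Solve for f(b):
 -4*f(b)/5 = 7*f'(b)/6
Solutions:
 f(b) = C1*exp(-24*b/35)


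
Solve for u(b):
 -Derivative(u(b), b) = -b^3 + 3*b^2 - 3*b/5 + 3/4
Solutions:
 u(b) = C1 + b^4/4 - b^3 + 3*b^2/10 - 3*b/4


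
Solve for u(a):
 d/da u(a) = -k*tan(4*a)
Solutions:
 u(a) = C1 + k*log(cos(4*a))/4


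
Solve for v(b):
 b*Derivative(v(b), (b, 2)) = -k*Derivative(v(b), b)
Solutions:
 v(b) = C1 + b^(1 - re(k))*(C2*sin(log(b)*Abs(im(k))) + C3*cos(log(b)*im(k)))


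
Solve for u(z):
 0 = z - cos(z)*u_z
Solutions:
 u(z) = C1 + Integral(z/cos(z), z)


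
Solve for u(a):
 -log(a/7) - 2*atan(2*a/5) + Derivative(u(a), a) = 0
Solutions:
 u(a) = C1 + a*log(a) + 2*a*atan(2*a/5) - a*log(7) - a - 5*log(4*a^2 + 25)/2


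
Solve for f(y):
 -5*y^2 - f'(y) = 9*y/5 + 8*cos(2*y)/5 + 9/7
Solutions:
 f(y) = C1 - 5*y^3/3 - 9*y^2/10 - 9*y/7 - 8*sin(y)*cos(y)/5


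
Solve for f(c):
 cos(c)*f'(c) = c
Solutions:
 f(c) = C1 + Integral(c/cos(c), c)


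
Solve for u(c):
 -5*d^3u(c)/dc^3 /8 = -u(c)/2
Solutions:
 u(c) = C3*exp(10^(2/3)*c/5) + (C1*sin(10^(2/3)*sqrt(3)*c/10) + C2*cos(10^(2/3)*sqrt(3)*c/10))*exp(-10^(2/3)*c/10)


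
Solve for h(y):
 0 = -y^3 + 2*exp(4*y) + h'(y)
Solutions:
 h(y) = C1 + y^4/4 - exp(4*y)/2


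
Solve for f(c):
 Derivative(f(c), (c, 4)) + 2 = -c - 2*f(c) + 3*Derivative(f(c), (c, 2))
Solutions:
 f(c) = C1*exp(-c) + C2*exp(c) + C3*exp(-sqrt(2)*c) + C4*exp(sqrt(2)*c) - c/2 - 1


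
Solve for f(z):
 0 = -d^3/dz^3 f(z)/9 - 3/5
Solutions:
 f(z) = C1 + C2*z + C3*z^2 - 9*z^3/10


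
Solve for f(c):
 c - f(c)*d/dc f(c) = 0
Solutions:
 f(c) = -sqrt(C1 + c^2)
 f(c) = sqrt(C1 + c^2)


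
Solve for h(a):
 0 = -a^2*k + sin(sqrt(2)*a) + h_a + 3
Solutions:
 h(a) = C1 + a^3*k/3 - 3*a + sqrt(2)*cos(sqrt(2)*a)/2


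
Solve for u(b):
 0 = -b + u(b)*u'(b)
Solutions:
 u(b) = -sqrt(C1 + b^2)
 u(b) = sqrt(C1 + b^2)


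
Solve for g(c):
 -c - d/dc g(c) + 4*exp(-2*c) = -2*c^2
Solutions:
 g(c) = C1 + 2*c^3/3 - c^2/2 - 2*exp(-2*c)


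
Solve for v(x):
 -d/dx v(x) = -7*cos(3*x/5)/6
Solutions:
 v(x) = C1 + 35*sin(3*x/5)/18


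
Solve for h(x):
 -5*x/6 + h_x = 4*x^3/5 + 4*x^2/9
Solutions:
 h(x) = C1 + x^4/5 + 4*x^3/27 + 5*x^2/12


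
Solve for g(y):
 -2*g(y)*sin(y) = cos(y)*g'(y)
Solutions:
 g(y) = C1*cos(y)^2


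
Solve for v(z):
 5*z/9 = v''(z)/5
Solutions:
 v(z) = C1 + C2*z + 25*z^3/54


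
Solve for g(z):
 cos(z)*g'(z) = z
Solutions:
 g(z) = C1 + Integral(z/cos(z), z)


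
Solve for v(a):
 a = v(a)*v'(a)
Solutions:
 v(a) = -sqrt(C1 + a^2)
 v(a) = sqrt(C1 + a^2)


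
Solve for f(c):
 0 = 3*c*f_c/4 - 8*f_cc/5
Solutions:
 f(c) = C1 + C2*erfi(sqrt(15)*c/8)


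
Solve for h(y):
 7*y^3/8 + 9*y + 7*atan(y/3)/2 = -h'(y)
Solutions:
 h(y) = C1 - 7*y^4/32 - 9*y^2/2 - 7*y*atan(y/3)/2 + 21*log(y^2 + 9)/4


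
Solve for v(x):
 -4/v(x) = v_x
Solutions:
 v(x) = -sqrt(C1 - 8*x)
 v(x) = sqrt(C1 - 8*x)


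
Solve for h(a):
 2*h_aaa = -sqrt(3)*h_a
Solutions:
 h(a) = C1 + C2*sin(sqrt(2)*3^(1/4)*a/2) + C3*cos(sqrt(2)*3^(1/4)*a/2)


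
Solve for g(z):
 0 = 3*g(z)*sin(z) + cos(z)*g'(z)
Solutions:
 g(z) = C1*cos(z)^3


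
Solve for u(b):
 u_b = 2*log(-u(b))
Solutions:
 -li(-u(b)) = C1 + 2*b


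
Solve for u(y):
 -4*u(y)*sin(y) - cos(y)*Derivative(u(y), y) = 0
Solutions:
 u(y) = C1*cos(y)^4


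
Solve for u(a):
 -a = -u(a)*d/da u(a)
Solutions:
 u(a) = -sqrt(C1 + a^2)
 u(a) = sqrt(C1 + a^2)


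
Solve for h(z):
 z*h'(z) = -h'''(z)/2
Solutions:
 h(z) = C1 + Integral(C2*airyai(-2^(1/3)*z) + C3*airybi(-2^(1/3)*z), z)


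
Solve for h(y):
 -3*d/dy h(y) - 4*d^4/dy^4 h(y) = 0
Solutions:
 h(y) = C1 + C4*exp(-6^(1/3)*y/2) + (C2*sin(2^(1/3)*3^(5/6)*y/4) + C3*cos(2^(1/3)*3^(5/6)*y/4))*exp(6^(1/3)*y/4)


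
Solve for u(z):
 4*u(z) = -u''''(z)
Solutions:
 u(z) = (C1*sin(z) + C2*cos(z))*exp(-z) + (C3*sin(z) + C4*cos(z))*exp(z)


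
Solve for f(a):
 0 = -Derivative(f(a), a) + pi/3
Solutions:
 f(a) = C1 + pi*a/3


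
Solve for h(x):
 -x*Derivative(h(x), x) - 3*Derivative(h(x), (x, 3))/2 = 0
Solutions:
 h(x) = C1 + Integral(C2*airyai(-2^(1/3)*3^(2/3)*x/3) + C3*airybi(-2^(1/3)*3^(2/3)*x/3), x)


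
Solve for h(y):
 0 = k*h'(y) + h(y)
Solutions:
 h(y) = C1*exp(-y/k)


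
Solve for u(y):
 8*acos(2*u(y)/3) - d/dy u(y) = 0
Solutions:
 Integral(1/acos(2*_y/3), (_y, u(y))) = C1 + 8*y


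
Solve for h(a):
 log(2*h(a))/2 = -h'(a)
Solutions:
 2*Integral(1/(log(_y) + log(2)), (_y, h(a))) = C1 - a


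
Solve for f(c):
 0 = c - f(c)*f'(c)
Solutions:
 f(c) = -sqrt(C1 + c^2)
 f(c) = sqrt(C1 + c^2)


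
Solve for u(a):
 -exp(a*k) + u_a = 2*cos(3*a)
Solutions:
 u(a) = C1 + 2*sin(3*a)/3 + exp(a*k)/k


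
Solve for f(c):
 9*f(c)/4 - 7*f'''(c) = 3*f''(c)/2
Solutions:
 f(c) = C1*exp(-c*((21*sqrt(439) + 440)^(-1/3) + 2 + (21*sqrt(439) + 440)^(1/3))/28)*sin(sqrt(3)*c*(-(21*sqrt(439) + 440)^(1/3) + (21*sqrt(439) + 440)^(-1/3))/28) + C2*exp(-c*((21*sqrt(439) + 440)^(-1/3) + 2 + (21*sqrt(439) + 440)^(1/3))/28)*cos(sqrt(3)*c*(-(21*sqrt(439) + 440)^(1/3) + (21*sqrt(439) + 440)^(-1/3))/28) + C3*exp(c*(-1 + (21*sqrt(439) + 440)^(-1/3) + (21*sqrt(439) + 440)^(1/3))/14)


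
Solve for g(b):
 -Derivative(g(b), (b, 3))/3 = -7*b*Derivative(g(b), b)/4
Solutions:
 g(b) = C1 + Integral(C2*airyai(42^(1/3)*b/2) + C3*airybi(42^(1/3)*b/2), b)
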